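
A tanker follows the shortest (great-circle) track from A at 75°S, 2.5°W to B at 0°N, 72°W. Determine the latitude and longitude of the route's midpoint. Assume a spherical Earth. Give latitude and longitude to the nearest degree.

Write both endpoints as unit vectors p₁, p₂ with components (cos φ cos λ, cos φ sin λ, sin φ).
The central angle between the endpoints is δ = arccos(p₁·p₂) ≈ 1.480 rad (84.8°).
Interpolate at f = 1/2 with slerp weights a = sin((1−f)δ)/sin δ ≈ 0.677, b = sin(fδ)/sin δ ≈ 0.677.
p = a·p₁ + b·p₂ ≈ (0.384, -0.652, -0.654); φ = arcsin(p_z) ≈ -40.85°, λ = atan2(p_y, p_x) ≈ -59.47°.

≈ 41°S, 59°W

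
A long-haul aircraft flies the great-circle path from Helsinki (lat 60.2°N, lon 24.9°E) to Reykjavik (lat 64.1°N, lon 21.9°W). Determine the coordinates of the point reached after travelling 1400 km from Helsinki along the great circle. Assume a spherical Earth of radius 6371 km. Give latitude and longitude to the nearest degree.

Convert each endpoint to a unit vector on the sphere (x = cos φ cos λ, y = cos φ sin λ, z = sin φ).
The central angle between the endpoints is δ = arccos(p₁·p₂) ≈ 0.379 rad (21.7°). The total great-circle distance is δ·R ≈ 0.379 × 6371 ≈ 2412 km, so the target fraction is f = 1400/2412 ≈ 0.581.
Interpolate at f ≈ 0.581 with slerp weights a = sin((1−f)δ)/sin δ ≈ 0.428, b = sin(fδ)/sin δ ≈ 0.590.
p = a·p₁ + b·p₂ ≈ (0.432, -0.007, 0.902); φ = arcsin(p_z) ≈ 64.41°, λ = atan2(p_y, p_x) ≈ -0.87°.

≈ lat 64°N, lon 1°W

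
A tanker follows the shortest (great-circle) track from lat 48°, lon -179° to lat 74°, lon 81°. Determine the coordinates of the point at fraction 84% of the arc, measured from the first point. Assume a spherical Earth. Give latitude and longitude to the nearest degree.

≈ lat 76°, lon 109°

The haversine formula gives a central angle δ ≈ 0.820 rad (47.0°) between the endpoints.
Interpolate at f = 0.84 with slerp weights a = sin((1−f)δ)/sin δ ≈ 0.179, b = sin(fδ)/sin δ ≈ 0.869.
p = a·p₁ + b·p₂ ≈ (-0.082, 0.235, 0.969); φ = arcsin(p_z) ≈ 75.61°, λ = atan2(p_y, p_x) ≈ 109.32°.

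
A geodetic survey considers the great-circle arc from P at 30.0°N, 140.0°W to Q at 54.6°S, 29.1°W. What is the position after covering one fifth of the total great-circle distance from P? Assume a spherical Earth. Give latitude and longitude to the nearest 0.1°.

≈ 10.3°N, 123.2°W

Write both endpoints as unit vectors p₁, p₂ with components (cos φ cos λ, cos φ sin λ, sin φ).
The central angle between the endpoints is δ = arccos(p₁·p₂) ≈ 2.198 rad (125.9°).
Interpolate at f = 1/5 with slerp weights a = sin((1−f)δ)/sin δ ≈ 1.213, b = sin(fδ)/sin δ ≈ 0.525.
p = a·p₁ + b·p₂ ≈ (-0.539, -0.823, 0.178); φ = arcsin(p_z) ≈ 10.27°, λ = atan2(p_y, p_x) ≈ -123.21°.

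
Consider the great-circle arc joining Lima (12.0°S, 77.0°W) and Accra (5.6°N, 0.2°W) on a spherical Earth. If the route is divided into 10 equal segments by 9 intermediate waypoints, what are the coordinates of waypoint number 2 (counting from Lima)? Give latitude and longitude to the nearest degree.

From cos δ = sin φ₁ sin φ₂ + cos φ₁ cos φ₂ cos Δλ, the central angle is δ ≈ 1.367 rad (78.3°).
Interpolate at f = 2/10 with slerp weights a = sin((1−f)δ)/sin δ ≈ 0.907, b = sin(fδ)/sin δ ≈ 0.276.
p = a·p₁ + b·p₂ ≈ (0.474, -0.866, -0.162); φ = arcsin(p_z) ≈ -9.31°, λ = atan2(p_y, p_x) ≈ -61.29°.

≈ 9°S, 61°W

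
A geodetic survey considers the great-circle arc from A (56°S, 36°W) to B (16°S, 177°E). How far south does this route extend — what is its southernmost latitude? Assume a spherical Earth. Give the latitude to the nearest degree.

≈ 73°S

The great circle lies in the plane with unit normal n̂ = (p₁ × p₂)/|p₁ × p₂|.
Here n̂_z ≈ -0.300; the vertex latitude is φ_max = arccos|n̂_z| ≈ 72.5°.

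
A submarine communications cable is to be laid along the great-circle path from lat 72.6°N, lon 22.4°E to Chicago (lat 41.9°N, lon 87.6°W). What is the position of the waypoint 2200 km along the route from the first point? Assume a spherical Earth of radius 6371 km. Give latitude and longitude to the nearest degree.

≈ lat 72°N, lon 47°W

From cos δ = sin φ₁ sin φ₂ + cos φ₁ cos φ₂ cos Δλ, the central angle is δ ≈ 0.975 rad (55.9°). The total great-circle distance is δ·R ≈ 0.975 × 6371 ≈ 6212 km, so the target fraction is f = 2200/6212 ≈ 0.354.
Interpolate at f ≈ 0.354 with slerp weights a = sin((1−f)δ)/sin δ ≈ 0.711, b = sin(fδ)/sin δ ≈ 0.409.
p = a·p₁ + b·p₂ ≈ (0.209, -0.223, 0.952); φ = arcsin(p_z) ≈ 72.18°, λ = atan2(p_y, p_x) ≈ -46.80°.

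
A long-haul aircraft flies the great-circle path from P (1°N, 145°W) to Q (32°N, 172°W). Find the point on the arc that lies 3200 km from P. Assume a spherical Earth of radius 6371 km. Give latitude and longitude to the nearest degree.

Write both endpoints as unit vectors p₁, p₂ with components (cos φ cos λ, cos φ sin λ, sin φ).
The central angle between the endpoints is δ = arccos(p₁·p₂) ≈ 0.700 rad (40.1°). The total great-circle distance is δ·R ≈ 0.700 × 6371 ≈ 4461 km, so the target fraction is f = 3200/4461 ≈ 0.717.
Interpolate at f ≈ 0.717 with slerp weights a = sin((1−f)δ)/sin δ ≈ 0.305, b = sin(fδ)/sin δ ≈ 0.747.
p = a·p₁ + b·p₂ ≈ (-0.877, -0.263, 0.401); φ = arcsin(p_z) ≈ 23.66°, λ = atan2(p_y, p_x) ≈ -163.30°.

≈ (24°N, 163°W)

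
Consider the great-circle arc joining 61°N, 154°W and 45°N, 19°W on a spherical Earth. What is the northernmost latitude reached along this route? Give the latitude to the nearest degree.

The great circle lies in the plane with unit normal n̂ = (p₁ × p₂)/|p₁ × p₂|.
Here n̂_z ≈ +0.262; the vertex latitude is φ_max = arccos|n̂_z| ≈ 74.8°.

≈ 75°N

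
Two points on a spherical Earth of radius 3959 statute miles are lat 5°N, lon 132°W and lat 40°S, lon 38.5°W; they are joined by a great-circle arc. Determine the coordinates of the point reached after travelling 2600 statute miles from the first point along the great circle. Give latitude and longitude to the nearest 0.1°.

From cos δ = sin φ₁ sin φ₂ + cos φ₁ cos φ₂ cos Δλ, the central angle is δ ≈ 1.674 rad (95.9°). The total great-circle distance is δ·R ≈ 1.674 × 3959 ≈ 6626 mi, so the target fraction is f = 2600/6626 ≈ 0.392.
Interpolate at f ≈ 0.392 with slerp weights a = sin((1−f)δ)/sin δ ≈ 0.855, b = sin(fδ)/sin δ ≈ 0.614.
p = a·p₁ + b·p₂ ≈ (-0.202, -0.926, -0.320); φ = arcsin(p_z) ≈ -18.66°, λ = atan2(p_y, p_x) ≈ -102.31°.

≈ lat 18.7°S, lon 102.3°W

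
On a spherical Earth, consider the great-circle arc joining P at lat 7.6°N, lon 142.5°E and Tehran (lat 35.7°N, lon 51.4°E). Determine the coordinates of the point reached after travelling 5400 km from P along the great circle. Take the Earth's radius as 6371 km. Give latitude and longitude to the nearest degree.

Convert each endpoint to a unit vector on the sphere (x = cos φ cos λ, y = cos φ sin λ, z = sin φ).
The central angle between the endpoints is δ = arccos(p₁·p₂) ≈ 1.509 rad (86.5°). The total great-circle distance is δ·R ≈ 1.509 × 6371 ≈ 9614 km, so the target fraction is f = 5400/9614 ≈ 0.562.
Interpolate at f ≈ 0.562 with slerp weights a = sin((1−f)δ)/sin δ ≈ 0.615, b = sin(fδ)/sin δ ≈ 0.751.
p = a·p₁ + b·p₂ ≈ (-0.103, 0.848, 0.520); φ = arcsin(p_z) ≈ 31.31°, λ = atan2(p_y, p_x) ≈ 96.95°.

≈ lat 31°N, lon 97°E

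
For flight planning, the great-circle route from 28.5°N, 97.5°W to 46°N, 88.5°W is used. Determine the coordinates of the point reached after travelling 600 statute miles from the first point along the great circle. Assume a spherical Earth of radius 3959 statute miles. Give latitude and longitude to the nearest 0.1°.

Convert each endpoint to a unit vector on the sphere (x = cos φ cos λ, y = cos φ sin λ, z = sin φ).
The central angle between the endpoints is δ = arccos(p₁·p₂) ≈ 0.330 rad (18.9°). The total great-circle distance is δ·R ≈ 0.330 × 3959 ≈ 1305 mi, so the target fraction is f = 600/1305 ≈ 0.460.
Interpolate at f ≈ 0.460 with slerp weights a = sin((1−f)δ)/sin δ ≈ 0.547, b = sin(fδ)/sin δ ≈ 0.467.
p = a·p₁ + b·p₂ ≈ (-0.054, -0.801, 0.597); φ = arcsin(p_z) ≈ 36.63°, λ = atan2(p_y, p_x) ≈ -93.88°.

≈ 36.6°N, 93.9°W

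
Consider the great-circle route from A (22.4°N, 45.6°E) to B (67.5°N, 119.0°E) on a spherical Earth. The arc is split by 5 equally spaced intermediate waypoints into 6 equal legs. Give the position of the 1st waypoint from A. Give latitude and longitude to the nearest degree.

Convert each endpoint to a unit vector on the sphere (x = cos φ cos λ, y = cos φ sin λ, z = sin φ).
The central angle between the endpoints is δ = arccos(p₁·p₂) ≈ 1.101 rad (63.1°).
Interpolate at f = 1/6 with slerp weights a = sin((1−f)δ)/sin δ ≈ 0.891, b = sin(fδ)/sin δ ≈ 0.205.
p = a·p₁ + b·p₂ ≈ (0.538, 0.657, 0.528); φ = arcsin(p_z) ≈ 31.90°, λ = atan2(p_y, p_x) ≈ 50.67°.

≈ (32°N, 51°E)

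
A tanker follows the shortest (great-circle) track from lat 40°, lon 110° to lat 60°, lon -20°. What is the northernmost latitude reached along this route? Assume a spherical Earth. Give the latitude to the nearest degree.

The great circle lies in the plane with unit normal n̂ = (p₁ × p₂)/|p₁ × p₂|.
Here n̂_z ≈ -0.309; the vertex latitude is φ_max = arccos|n̂_z| ≈ 72.0°.

≈ 72°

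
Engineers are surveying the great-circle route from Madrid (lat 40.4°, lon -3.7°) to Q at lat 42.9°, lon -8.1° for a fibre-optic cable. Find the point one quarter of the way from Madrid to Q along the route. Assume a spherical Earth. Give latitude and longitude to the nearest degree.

≈ lat 41°, lon -5°

Convert each endpoint to a unit vector on the sphere (x = cos φ cos λ, y = cos φ sin λ, z = sin φ).
The central angle between the endpoints is δ = arccos(p₁·p₂) ≈ 0.072 rad (4.1°).
Interpolate at f = 1/4 with slerp weights a = sin((1−f)δ)/sin δ ≈ 0.750, b = sin(fδ)/sin δ ≈ 0.250.
p = a·p₁ + b·p₂ ≈ (0.752, -0.063, 0.657); φ = arcsin(p_z) ≈ 41.04°, λ = atan2(p_y, p_x) ≈ -4.77°.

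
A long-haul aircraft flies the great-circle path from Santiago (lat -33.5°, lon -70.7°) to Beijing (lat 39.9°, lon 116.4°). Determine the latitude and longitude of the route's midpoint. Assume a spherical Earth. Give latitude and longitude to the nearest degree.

Convert each endpoint to a unit vector on the sphere (x = cos φ cos λ, y = cos φ sin λ, z = sin φ).
The central angle between the endpoints is δ = arccos(p₁·p₂) ≈ 2.992 rad (171.4°).
Interpolate at f = 1/2 with slerp weights a = sin((1−f)δ)/sin δ ≈ 6.700, b = sin(fδ)/sin δ ≈ 6.700.
p = a·p₁ + b·p₂ ≈ (-0.439, -0.669, 0.600); φ = arcsin(p_z) ≈ 36.85°, λ = atan2(p_y, p_x) ≈ -123.26°.

≈ lat 37°, lon -123°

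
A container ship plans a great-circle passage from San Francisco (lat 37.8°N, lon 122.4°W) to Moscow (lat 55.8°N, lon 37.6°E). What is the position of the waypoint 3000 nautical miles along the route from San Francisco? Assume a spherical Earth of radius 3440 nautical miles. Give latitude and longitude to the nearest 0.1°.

≈ lat 81.1°N, lon 50.3°W

Convert each endpoint to a unit vector on the sphere (x = cos φ cos λ, y = cos φ sin λ, z = sin φ).
The central angle between the endpoints is δ = arccos(p₁·p₂) ≈ 1.481 rad (84.9°). The total great-circle distance is δ·R ≈ 1.481 × 3440 ≈ 5095 nmi, so the target fraction is f = 3000/5095 ≈ 0.589.
Interpolate at f ≈ 0.589 with slerp weights a = sin((1−f)δ)/sin δ ≈ 0.574, b = sin(fδ)/sin δ ≈ 0.769.
p = a·p₁ + b·p₂ ≈ (0.099, -0.120, 0.988); φ = arcsin(p_z) ≈ 81.06°, λ = atan2(p_y, p_x) ≈ -50.32°.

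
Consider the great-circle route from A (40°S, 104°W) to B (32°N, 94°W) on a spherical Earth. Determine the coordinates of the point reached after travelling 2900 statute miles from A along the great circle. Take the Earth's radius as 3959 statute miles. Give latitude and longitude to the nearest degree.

Convert each endpoint to a unit vector on the sphere (x = cos φ cos λ, y = cos φ sin λ, z = sin φ).
The central angle between the endpoints is δ = arccos(p₁·p₂) ≈ 1.267 rad (72.6°). The total great-circle distance is δ·R ≈ 1.267 × 3959 ≈ 5016 mi, so the target fraction is f = 2900/5016 ≈ 0.578.
Interpolate at f ≈ 0.578 with slerp weights a = sin((1−f)δ)/sin δ ≈ 0.534, b = sin(fδ)/sin δ ≈ 0.701.
p = a·p₁ + b·p₂ ≈ (-0.140, -0.990, 0.028); φ = arcsin(p_z) ≈ 1.62°, λ = atan2(p_y, p_x) ≈ -98.07°.

≈ (2°N, 98°W)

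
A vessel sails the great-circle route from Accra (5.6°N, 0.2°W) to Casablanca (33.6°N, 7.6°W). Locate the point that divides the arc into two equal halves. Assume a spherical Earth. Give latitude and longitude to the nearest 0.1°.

Write both endpoints as unit vectors p₁, p₂ with components (cos φ cos λ, cos φ sin λ, sin φ).
The central angle between the endpoints is δ = arccos(p₁·p₂) ≈ 0.503 rad (28.8°).
Interpolate at f = 1/2 with slerp weights a = sin((1−f)δ)/sin δ ≈ 0.516, b = sin(fδ)/sin δ ≈ 0.516.
p = a·p₁ + b·p₂ ≈ (0.940, -0.059, 0.336); φ = arcsin(p_z) ≈ 19.64°, λ = atan2(p_y, p_x) ≈ -3.57°.

≈ 19.6°N, 3.6°W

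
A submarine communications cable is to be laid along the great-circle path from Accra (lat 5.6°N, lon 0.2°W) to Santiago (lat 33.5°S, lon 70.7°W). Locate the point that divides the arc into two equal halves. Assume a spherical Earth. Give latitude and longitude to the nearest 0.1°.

≈ lat 16.9°S, lon 31.9°W

Convert each endpoint to a unit vector on the sphere (x = cos φ cos λ, y = cos φ sin λ, z = sin φ).
The central angle between the endpoints is δ = arccos(p₁·p₂) ≈ 1.346 rad (77.1°).
Interpolate at f = 1/2 with slerp weights a = sin((1−f)δ)/sin δ ≈ 0.639, b = sin(fδ)/sin δ ≈ 0.639.
p = a·p₁ + b·p₂ ≈ (0.813, -0.505, -0.290); φ = arcsin(p_z) ≈ -16.89°, λ = atan2(p_y, p_x) ≈ -31.88°.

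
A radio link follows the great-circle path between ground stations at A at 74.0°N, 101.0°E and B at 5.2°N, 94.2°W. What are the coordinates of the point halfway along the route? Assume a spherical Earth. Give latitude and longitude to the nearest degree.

From cos δ = sin φ₁ sin φ₂ + cos φ₁ cos φ₂ cos Δλ, the central angle is δ ≈ 1.750 rad (100.2°).
Interpolate at f = 1/2 with slerp weights a = sin((1−f)δ)/sin δ ≈ 0.780, b = sin(fδ)/sin δ ≈ 0.780.
p = a·p₁ + b·p₂ ≈ (-0.098, -0.564, 0.820); φ = arcsin(p_z) ≈ 55.11°, λ = atan2(p_y, p_x) ≈ -99.85°.

≈ 55°N, 100°W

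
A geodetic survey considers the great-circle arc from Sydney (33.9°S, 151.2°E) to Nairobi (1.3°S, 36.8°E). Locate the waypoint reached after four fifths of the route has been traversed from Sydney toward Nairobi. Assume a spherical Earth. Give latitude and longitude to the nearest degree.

The haversine formula gives a central angle δ ≈ 1.907 rad (109.3°) between the endpoints.
Interpolate at f = 4/5 with slerp weights a = sin((1−f)δ)/sin δ ≈ 0.394, b = sin(fδ)/sin δ ≈ 1.058.
p = a·p₁ + b·p₂ ≈ (0.560, 0.791, -0.244); φ = arcsin(p_z) ≈ -14.12°, λ = atan2(p_y, p_x) ≈ 54.70°.

≈ 14°S, 55°E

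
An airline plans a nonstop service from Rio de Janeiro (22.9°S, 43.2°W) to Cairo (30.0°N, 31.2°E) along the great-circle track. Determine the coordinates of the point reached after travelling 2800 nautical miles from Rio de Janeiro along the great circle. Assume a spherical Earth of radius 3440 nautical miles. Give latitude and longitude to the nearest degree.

The haversine formula gives a central angle δ ≈ 1.551 rad (88.9°) between the endpoints. The total great-circle distance is δ·R ≈ 1.551 × 3440 ≈ 5335 nmi, so the target fraction is f = 2800/5335 ≈ 0.525.
Interpolate at f ≈ 0.525 with slerp weights a = sin((1−f)δ)/sin δ ≈ 0.672, b = sin(fδ)/sin δ ≈ 0.727.
p = a·p₁ + b·p₂ ≈ (0.990, -0.098, 0.102); φ = arcsin(p_z) ≈ 5.86°, λ = atan2(p_y, p_x) ≈ -5.63°.

≈ (6°N, 6°W)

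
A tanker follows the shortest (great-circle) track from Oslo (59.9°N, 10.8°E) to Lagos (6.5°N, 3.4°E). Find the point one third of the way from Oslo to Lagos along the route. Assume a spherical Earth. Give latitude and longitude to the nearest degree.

From cos δ = sin φ₁ sin φ₂ + cos φ₁ cos φ₂ cos Δλ, the central angle is δ ≈ 0.937 rad (53.7°).
Interpolate at f = 1/3 with slerp weights a = sin((1−f)δ)/sin δ ≈ 0.726, b = sin(fδ)/sin δ ≈ 0.381.
p = a·p₁ + b·p₂ ≈ (0.736, 0.091, 0.671); φ = arcsin(p_z) ≈ 42.15°, λ = atan2(p_y, p_x) ≈ 7.03°.

≈ 42°N, 7°E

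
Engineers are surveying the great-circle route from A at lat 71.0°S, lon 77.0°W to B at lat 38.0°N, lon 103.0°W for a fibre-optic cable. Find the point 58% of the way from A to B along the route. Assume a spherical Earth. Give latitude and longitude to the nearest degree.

Convert each endpoint to a unit vector on the sphere (x = cos φ cos λ, y = cos φ sin λ, z = sin φ).
The central angle between the endpoints is δ = arccos(p₁·p₂) ≈ 1.930 rad (110.6°).
Interpolate at f = 0.58 with slerp weights a = sin((1−f)δ)/sin δ ≈ 0.774, b = sin(fδ)/sin δ ≈ 0.961.
p = a·p₁ + b·p₂ ≈ (-0.114, -0.984, -0.140); φ = arcsin(p_z) ≈ -8.06°, λ = atan2(p_y, p_x) ≈ -96.59°.

≈ lat 8°S, lon 97°W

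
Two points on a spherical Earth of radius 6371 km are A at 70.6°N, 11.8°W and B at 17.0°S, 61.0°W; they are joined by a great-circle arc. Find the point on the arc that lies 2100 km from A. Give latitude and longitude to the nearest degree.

≈ 55°N, 36°W

Write both endpoints as unit vectors p₁, p₂ with components (cos φ cos λ, cos φ sin λ, sin φ).
The central angle between the endpoints is δ = arccos(p₁·p₂) ≈ 1.639 rad (93.9°). The total great-circle distance is δ·R ≈ 1.639 × 6371 ≈ 10442 km, so the target fraction is f = 2100/10442 ≈ 0.201.
Interpolate at f ≈ 0.201 with slerp weights a = sin((1−f)δ)/sin δ ≈ 0.968, b = sin(fδ)/sin δ ≈ 0.324.
p = a·p₁ + b·p₂ ≈ (0.465, -0.337, 0.818); φ = arcsin(p_z) ≈ 54.93°, λ = atan2(p_y, p_x) ≈ -35.93°.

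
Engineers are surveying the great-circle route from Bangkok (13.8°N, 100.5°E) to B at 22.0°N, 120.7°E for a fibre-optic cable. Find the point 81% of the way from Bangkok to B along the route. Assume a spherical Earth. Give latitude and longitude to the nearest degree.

≈ 21°N, 117°E

Convert each endpoint to a unit vector on the sphere (x = cos φ cos λ, y = cos φ sin λ, z = sin φ).
The central angle between the endpoints is δ = arccos(p₁·p₂) ≈ 0.364 rad (20.9°).
Interpolate at f = 0.81 with slerp weights a = sin((1−f)δ)/sin δ ≈ 0.194, b = sin(fδ)/sin δ ≈ 0.816.
p = a·p₁ + b·p₂ ≈ (-0.421, 0.836, 0.352); φ = arcsin(p_z) ≈ 20.61°, λ = atan2(p_y, p_x) ≈ 116.71°.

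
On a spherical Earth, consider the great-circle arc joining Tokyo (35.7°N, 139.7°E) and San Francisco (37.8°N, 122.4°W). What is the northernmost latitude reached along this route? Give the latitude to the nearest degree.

≈ 49°N

The great circle lies in the plane with unit normal n̂ = (p₁ × p₂)/|p₁ × p₂|.
Here n̂_z ≈ +0.660; the vertex latitude is φ_max = arccos|n̂_z| ≈ 48.7°.
Check via Clairaut: cos φ_max = |cos φ₁| · sin C = cos(35.7°)·sin(54.4°) ≈ 0.660, again giving ≈ 48.7°.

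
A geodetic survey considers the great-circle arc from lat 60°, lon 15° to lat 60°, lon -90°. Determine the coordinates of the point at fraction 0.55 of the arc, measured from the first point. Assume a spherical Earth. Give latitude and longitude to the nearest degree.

From cos δ = sin φ₁ sin φ₂ + cos φ₁ cos φ₂ cos Δλ, the central angle is δ ≈ 0.816 rad (46.7°).
Interpolate at f = 0.55 with slerp weights a = sin((1−f)δ)/sin δ ≈ 0.493, b = sin(fδ)/sin δ ≈ 0.596.
p = a·p₁ + b·p₂ ≈ (0.238, -0.234, 0.943); φ = arcsin(p_z) ≈ 70.50°, λ = atan2(p_y, p_x) ≈ -44.52°.

≈ lat 70°, lon -45°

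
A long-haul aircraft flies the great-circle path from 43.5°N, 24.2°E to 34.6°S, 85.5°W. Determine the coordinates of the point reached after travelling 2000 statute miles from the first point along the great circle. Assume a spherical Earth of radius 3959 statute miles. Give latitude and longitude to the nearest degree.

From cos δ = sin φ₁ sin φ₂ + cos φ₁ cos φ₂ cos Δλ, the central angle is δ ≈ 2.205 rad (126.3°). The total great-circle distance is δ·R ≈ 2.205 × 3959 ≈ 8728 mi, so the target fraction is f = 2000/8728 ≈ 0.229.
Interpolate at f ≈ 0.229 with slerp weights a = sin((1−f)δ)/sin δ ≈ 1.231, b = sin(fδ)/sin δ ≈ 0.601.
p = a·p₁ + b·p₂ ≈ (0.853, -0.127, 0.506); φ = arcsin(p_z) ≈ 30.41°, λ = atan2(p_y, p_x) ≈ -8.46°.

≈ 30°N, 8°W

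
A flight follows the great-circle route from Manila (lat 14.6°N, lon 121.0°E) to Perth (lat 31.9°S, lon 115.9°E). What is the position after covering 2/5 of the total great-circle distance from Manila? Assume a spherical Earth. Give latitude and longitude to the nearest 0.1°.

Write both endpoints as unit vectors p₁, p₂ with components (cos φ cos λ, cos φ sin λ, sin φ).
The central angle between the endpoints is δ = arccos(p₁·p₂) ≈ 0.816 rad (46.8°).
Interpolate at f = 2/5 with slerp weights a = sin((1−f)δ)/sin δ ≈ 0.646, b = sin(fδ)/sin δ ≈ 0.440.
p = a·p₁ + b·p₂ ≈ (-0.485, 0.872, -0.070); φ = arcsin(p_z) ≈ -4.01°, λ = atan2(p_y, p_x) ≈ 119.09°.

≈ lat 4.0°S, lon 119.1°E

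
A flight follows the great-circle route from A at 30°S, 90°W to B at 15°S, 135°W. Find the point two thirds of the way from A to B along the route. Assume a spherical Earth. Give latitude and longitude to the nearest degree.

≈ 21°S, 121°W

From cos δ = sin φ₁ sin φ₂ + cos φ₁ cos φ₂ cos Δλ, the central angle is δ ≈ 0.766 rad (43.9°).
Interpolate at f = 2/3 with slerp weights a = sin((1−f)δ)/sin δ ≈ 0.364, b = sin(fδ)/sin δ ≈ 0.705.
p = a·p₁ + b·p₂ ≈ (-0.482, -0.797, -0.365); φ = arcsin(p_z) ≈ -21.38°, λ = atan2(p_y, p_x) ≈ -121.14°.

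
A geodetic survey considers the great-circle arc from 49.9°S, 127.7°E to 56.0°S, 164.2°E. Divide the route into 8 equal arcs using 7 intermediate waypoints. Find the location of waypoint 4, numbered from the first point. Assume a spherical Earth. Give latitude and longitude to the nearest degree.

Write both endpoints as unit vectors p₁, p₂ with components (cos φ cos λ, cos φ sin λ, sin φ).
The central angle between the endpoints is δ = arccos(p₁·p₂) ≈ 0.393 rad (22.5°).
Interpolate at f = 4/8 with slerp weights a = sin((1−f)δ)/sin δ ≈ 0.510, b = sin(fδ)/sin δ ≈ 0.510.
p = a·p₁ + b·p₂ ≈ (-0.475, 0.337, -0.813); φ = arcsin(p_z) ≈ -54.35°, λ = atan2(p_y, p_x) ≈ 144.62°.

≈ 54°S, 145°E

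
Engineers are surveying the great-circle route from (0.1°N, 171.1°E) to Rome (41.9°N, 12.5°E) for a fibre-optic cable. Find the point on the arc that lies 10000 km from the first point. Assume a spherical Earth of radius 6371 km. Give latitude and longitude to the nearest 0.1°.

The haversine formula gives a central angle δ ≈ 2.335 rad (133.8°) between the endpoints. The total great-circle distance is δ·R ≈ 2.335 × 6371 ≈ 14875 km, so the target fraction is f = 10000/14875 ≈ 0.672.
Interpolate at f ≈ 0.672 with slerp weights a = sin((1−f)δ)/sin δ ≈ 0.959, b = sin(fδ)/sin δ ≈ 1.385.
p = a·p₁ + b·p₂ ≈ (0.059, 0.372, 0.927); φ = arcsin(p_z) ≈ 67.91°, λ = atan2(p_y, p_x) ≈ 81.03°.

≈ (67.9°N, 81.0°E)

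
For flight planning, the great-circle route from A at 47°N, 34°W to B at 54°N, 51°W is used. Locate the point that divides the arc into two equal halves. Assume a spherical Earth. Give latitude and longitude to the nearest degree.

The haversine formula gives a central angle δ ≈ 0.224 rad (12.8°) between the endpoints.
Interpolate at f = 1/2 with slerp weights a = sin((1−f)δ)/sin δ ≈ 0.503, b = sin(fδ)/sin δ ≈ 0.503.
p = a·p₁ + b·p₂ ≈ (0.471, -0.422, 0.775); φ = arcsin(p_z) ≈ 50.81°, λ = atan2(p_y, p_x) ≈ -41.86°.

≈ 51°N, 42°W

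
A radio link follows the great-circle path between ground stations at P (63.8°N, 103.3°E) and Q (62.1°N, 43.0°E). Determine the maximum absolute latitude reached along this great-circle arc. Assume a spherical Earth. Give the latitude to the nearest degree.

≈ 66°N

The great circle lies in the plane with unit normal n̂ = (p₁ × p₂)/|p₁ × p₂|.
Here n̂_z ≈ -0.403; the vertex latitude is φ_max = arccos|n̂_z| ≈ 66.2°.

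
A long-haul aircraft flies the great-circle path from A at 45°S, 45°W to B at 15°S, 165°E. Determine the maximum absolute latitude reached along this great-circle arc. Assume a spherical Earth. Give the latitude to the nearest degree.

The great circle lies in the plane with unit normal n̂ = (p₁ × p₂)/|p₁ × p₂|.
Here n̂_z ≈ -0.374; the vertex latitude is φ_max = arccos|n̂_z| ≈ 68.0°.

≈ 68°S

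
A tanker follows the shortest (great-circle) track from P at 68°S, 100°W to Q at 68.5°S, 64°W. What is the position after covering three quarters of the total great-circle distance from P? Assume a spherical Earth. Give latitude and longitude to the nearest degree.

≈ 69°S, 73°W

Write both endpoints as unit vectors p₁, p₂ with components (cos φ cos λ, cos φ sin λ, sin φ).
The central angle between the endpoints is δ = arccos(p₁·p₂) ≈ 0.230 rad (13.2°).
Interpolate at f = 3/4 with slerp weights a = sin((1−f)δ)/sin δ ≈ 0.252, b = sin(fδ)/sin δ ≈ 0.753.
p = a·p₁ + b·p₂ ≈ (0.105, -0.341, -0.934); φ = arcsin(p_z) ≈ -69.10°, λ = atan2(p_y, p_x) ≈ -72.95°.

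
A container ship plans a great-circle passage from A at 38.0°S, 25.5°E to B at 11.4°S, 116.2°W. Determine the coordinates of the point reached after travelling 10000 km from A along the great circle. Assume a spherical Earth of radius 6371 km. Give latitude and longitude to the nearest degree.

≈ 35°S, 97°W

Convert each endpoint to a unit vector on the sphere (x = cos φ cos λ, y = cos φ sin λ, z = sin φ).
The central angle between the endpoints is δ = arccos(p₁·p₂) ≈ 2.077 rad (119.0°). The total great-circle distance is δ·R ≈ 2.077 × 6371 ≈ 13230 km, so the target fraction is f = 10000/13230 ≈ 0.756.
Interpolate at f ≈ 0.756 with slerp weights a = sin((1−f)δ)/sin δ ≈ 0.555, b = sin(fδ)/sin δ ≈ 1.143.
p = a·p₁ + b·p₂ ≈ (-0.100, -0.817, -0.568); φ = arcsin(p_z) ≈ -34.59°, λ = atan2(p_y, p_x) ≈ -96.97°.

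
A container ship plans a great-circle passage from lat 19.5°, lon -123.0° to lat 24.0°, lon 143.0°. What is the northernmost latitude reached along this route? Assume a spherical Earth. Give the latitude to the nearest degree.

The great circle lies in the plane with unit normal n̂ = (p₁ × p₂)/|p₁ × p₂|.
Here n̂_z ≈ -0.862; the vertex latitude is φ_max = arccos|n̂_z| ≈ 30.5°.
Check via Clairaut: cos φ_max = |cos φ₁| · sin C = cos(19.5°)·sin(66.1°) ≈ 0.862, again giving ≈ 30.5°.

≈ 31°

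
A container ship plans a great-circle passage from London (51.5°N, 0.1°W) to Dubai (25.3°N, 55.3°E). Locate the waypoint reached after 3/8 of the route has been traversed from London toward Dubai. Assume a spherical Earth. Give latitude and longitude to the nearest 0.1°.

≈ (45.0°N, 26.0°E)

The haversine formula gives a central angle δ ≈ 0.858 rad (49.2°) between the endpoints.
Interpolate at f = 3/8 with slerp weights a = sin((1−f)δ)/sin δ ≈ 0.675, b = sin(fδ)/sin δ ≈ 0.418.
p = a·p₁ + b·p₂ ≈ (0.636, 0.310, 0.707); φ = arcsin(p_z) ≈ 45.00°, λ = atan2(p_y, p_x) ≈ 26.00°.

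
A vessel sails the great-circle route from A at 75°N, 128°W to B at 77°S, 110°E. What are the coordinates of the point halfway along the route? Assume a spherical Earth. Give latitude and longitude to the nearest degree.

The haversine formula gives a central angle δ ≈ 2.904 rad (166.4°) between the endpoints.
Interpolate at f = 1/2 with slerp weights a = sin((1−f)δ)/sin δ ≈ 4.227, b = sin(fδ)/sin δ ≈ 4.227.
p = a·p₁ + b·p₂ ≈ (-0.999, 0.031, -0.036); φ = arcsin(p_z) ≈ -2.05°, λ = atan2(p_y, p_x) ≈ 178.20°.

≈ 2°S, 178°E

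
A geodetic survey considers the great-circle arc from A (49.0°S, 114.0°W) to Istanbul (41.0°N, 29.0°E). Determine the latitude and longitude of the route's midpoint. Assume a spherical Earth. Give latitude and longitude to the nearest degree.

≈ (12°S, 31°W)

Convert each endpoint to a unit vector on the sphere (x = cos φ cos λ, y = cos φ sin λ, z = sin φ).
The central angle between the endpoints is δ = arccos(p₁·p₂) ≈ 2.669 rad (152.9°).
Interpolate at f = 1/2 with slerp weights a = sin((1−f)δ)/sin δ ≈ 2.138, b = sin(fδ)/sin δ ≈ 2.138.
p = a·p₁ + b·p₂ ≈ (0.841, -0.499, -0.211); φ = arcsin(p_z) ≈ -12.17°, λ = atan2(p_y, p_x) ≈ -30.70°.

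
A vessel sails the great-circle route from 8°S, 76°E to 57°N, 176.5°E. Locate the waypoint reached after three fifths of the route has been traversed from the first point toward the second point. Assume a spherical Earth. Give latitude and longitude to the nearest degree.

The haversine formula gives a central angle δ ≈ 1.787 rad (102.4°) between the endpoints.
Interpolate at f = 3/5 with slerp weights a = sin((1−f)δ)/sin δ ≈ 0.671, b = sin(fδ)/sin δ ≈ 0.899.
p = a·p₁ + b·p₂ ≈ (-0.328, 0.675, 0.661); φ = arcsin(p_z) ≈ 41.37°, λ = atan2(p_y, p_x) ≈ 115.93°.

≈ 41°N, 116°E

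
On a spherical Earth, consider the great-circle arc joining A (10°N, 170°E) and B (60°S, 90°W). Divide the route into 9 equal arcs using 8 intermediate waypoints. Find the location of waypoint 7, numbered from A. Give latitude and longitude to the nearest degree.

≈ (54°S, 132°W)

From cos δ = sin φ₁ sin φ₂ + cos φ₁ cos φ₂ cos Δλ, the central angle is δ ≈ 1.809 rad (103.6°).
Interpolate at f = 7/9 with slerp weights a = sin((1−f)δ)/sin δ ≈ 0.403, b = sin(fδ)/sin δ ≈ 1.015.
p = a·p₁ + b·p₂ ≈ (-0.390, -0.439, -0.809); φ = arcsin(p_z) ≈ -54.03°, λ = atan2(p_y, p_x) ≈ -131.67°.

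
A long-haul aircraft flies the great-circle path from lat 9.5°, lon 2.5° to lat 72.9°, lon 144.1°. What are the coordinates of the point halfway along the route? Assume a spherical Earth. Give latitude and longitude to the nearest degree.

Write both endpoints as unit vectors p₁, p₂ with components (cos φ cos λ, cos φ sin λ, sin φ).
The central angle between the endpoints is δ = arccos(p₁·p₂) ≈ 1.640 rad (94.0°).
Interpolate at f = 1/2 with slerp weights a = sin((1−f)δ)/sin δ ≈ 0.733, b = sin(fδ)/sin δ ≈ 0.733.
p = a·p₁ + b·p₂ ≈ (0.548, 0.158, 0.822); φ = arcsin(p_z) ≈ 55.25°, λ = atan2(p_y, p_x) ≈ 16.08°.

≈ lat 55°, lon 16°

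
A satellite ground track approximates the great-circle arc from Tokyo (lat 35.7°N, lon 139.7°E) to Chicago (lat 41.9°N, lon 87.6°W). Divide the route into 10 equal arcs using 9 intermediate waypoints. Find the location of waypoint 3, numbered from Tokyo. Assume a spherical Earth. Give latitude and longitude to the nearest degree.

Write both endpoints as unit vectors p₁, p₂ with components (cos φ cos λ, cos φ sin λ, sin φ).
The central angle between the endpoints is δ = arccos(p₁·p₂) ≈ 1.591 rad (91.2°).
Interpolate at f = 3/10 with slerp weights a = sin((1−f)δ)/sin δ ≈ 0.898, b = sin(fδ)/sin δ ≈ 0.459.
p = a·p₁ + b·p₂ ≈ (-0.542, 0.130, 0.831); φ = arcsin(p_z) ≈ 56.16°, λ = atan2(p_y, p_x) ≈ 166.53°.

≈ lat 56°N, lon 167°E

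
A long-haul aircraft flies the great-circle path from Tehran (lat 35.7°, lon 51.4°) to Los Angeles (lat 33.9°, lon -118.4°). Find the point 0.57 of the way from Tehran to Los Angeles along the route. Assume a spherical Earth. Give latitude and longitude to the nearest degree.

≈ lat 79°, lon -83°

The haversine formula gives a central angle δ ≈ 1.916 rad (109.8°) between the endpoints.
Interpolate at f = 0.57 with slerp weights a = sin((1−f)δ)/sin δ ≈ 0.779, b = sin(fδ)/sin δ ≈ 0.943.
p = a·p₁ + b·p₂ ≈ (0.023, -0.194, 0.981); φ = arcsin(p_z) ≈ 78.75°, λ = atan2(p_y, p_x) ≈ -83.32°.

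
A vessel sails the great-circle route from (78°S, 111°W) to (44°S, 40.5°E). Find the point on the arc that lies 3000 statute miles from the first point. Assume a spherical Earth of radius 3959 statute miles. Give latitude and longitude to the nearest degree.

≈ (57°S, 38°E)

The haversine formula gives a central angle δ ≈ 0.991 rad (56.8°) between the endpoints. The total great-circle distance is δ·R ≈ 0.991 × 3959 ≈ 3922 mi, so the target fraction is f = 3000/3922 ≈ 0.765.
Interpolate at f ≈ 0.765 with slerp weights a = sin((1−f)δ)/sin δ ≈ 0.276, b = sin(fδ)/sin δ ≈ 0.822.
p = a·p₁ + b·p₂ ≈ (0.429, 0.330, -0.841); φ = arcsin(p_z) ≈ -57.23°, λ = atan2(p_y, p_x) ≈ 37.60°.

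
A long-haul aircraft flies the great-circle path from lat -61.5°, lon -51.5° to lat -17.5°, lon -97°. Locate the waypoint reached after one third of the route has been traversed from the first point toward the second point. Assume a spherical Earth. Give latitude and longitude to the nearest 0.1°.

Convert each endpoint to a unit vector on the sphere (x = cos φ cos λ, y = cos φ sin λ, z = sin φ).
The central angle between the endpoints is δ = arccos(p₁·p₂) ≈ 0.948 rad (54.3°).
Interpolate at f = 1/3 with slerp weights a = sin((1−f)δ)/sin δ ≈ 0.727, b = sin(fδ)/sin δ ≈ 0.383.
p = a·p₁ + b·p₂ ≈ (0.172, -0.634, -0.754); φ = arcsin(p_z) ≈ -48.96°, λ = atan2(p_y, p_x) ≈ -74.85°.

≈ lat -49.0°, lon -74.9°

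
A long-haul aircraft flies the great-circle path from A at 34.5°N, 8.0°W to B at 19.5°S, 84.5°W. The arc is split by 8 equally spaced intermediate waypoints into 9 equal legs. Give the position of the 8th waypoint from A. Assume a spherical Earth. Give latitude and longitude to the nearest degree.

Convert each endpoint to a unit vector on the sphere (x = cos φ cos λ, y = cos φ sin λ, z = sin φ).
The central angle between the endpoints is δ = arccos(p₁·p₂) ≈ 1.579 rad (90.4°).
Interpolate at f = 8/9 with slerp weights a = sin((1−f)δ)/sin δ ≈ 0.174, b = sin(fδ)/sin δ ≈ 0.986.
p = a·p₁ + b·p₂ ≈ (0.231, -0.945, -0.230); φ = arcsin(p_z) ≈ -13.31°, λ = atan2(p_y, p_x) ≈ -76.24°.

≈ 13°S, 76°W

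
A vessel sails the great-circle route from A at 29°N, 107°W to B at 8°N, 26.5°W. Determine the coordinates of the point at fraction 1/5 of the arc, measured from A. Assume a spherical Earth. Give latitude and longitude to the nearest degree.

Convert each endpoint to a unit vector on the sphere (x = cos φ cos λ, y = cos φ sin λ, z = sin φ).
The central angle between the endpoints is δ = arccos(p₁·p₂) ≈ 1.359 rad (77.9°).
Interpolate at f = 1/5 with slerp weights a = sin((1−f)δ)/sin δ ≈ 0.906, b = sin(fδ)/sin δ ≈ 0.275.
p = a·p₁ + b·p₂ ≈ (0.012, -0.879, 0.477); φ = arcsin(p_z) ≈ 28.50°, λ = atan2(p_y, p_x) ≈ -89.23°.

≈ 29°N, 89°W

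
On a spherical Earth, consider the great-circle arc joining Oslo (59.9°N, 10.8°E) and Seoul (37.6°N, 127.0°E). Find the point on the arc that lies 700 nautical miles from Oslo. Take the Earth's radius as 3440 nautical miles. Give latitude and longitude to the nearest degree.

The haversine formula gives a central angle δ ≈ 1.211 rad (69.4°) between the endpoints. The total great-circle distance is δ·R ≈ 1.211 × 3440 ≈ 4165 nmi, so the target fraction is f = 700/4165 ≈ 0.168.
Interpolate at f ≈ 0.168 with slerp weights a = sin((1−f)δ)/sin δ ≈ 0.903, b = sin(fδ)/sin δ ≈ 0.216.
p = a·p₁ + b·p₂ ≈ (0.342, 0.222, 0.913); φ = arcsin(p_z) ≈ 65.95°, λ = atan2(p_y, p_x) ≈ 32.93°.

≈ 66°N, 33°E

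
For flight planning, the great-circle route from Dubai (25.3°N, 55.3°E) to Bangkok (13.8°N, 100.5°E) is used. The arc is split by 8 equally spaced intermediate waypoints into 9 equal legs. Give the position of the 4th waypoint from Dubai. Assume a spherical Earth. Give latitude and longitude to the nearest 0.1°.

Convert each endpoint to a unit vector on the sphere (x = cos φ cos λ, y = cos φ sin λ, z = sin φ).
The central angle between the endpoints is δ = arccos(p₁·p₂) ≈ 0.766 rad (43.9°).
Interpolate at f = 4/9 with slerp weights a = sin((1−f)δ)/sin δ ≈ 0.596, b = sin(fδ)/sin δ ≈ 0.482.
p = a·p₁ + b·p₂ ≈ (0.221, 0.903, 0.369); φ = arcsin(p_z) ≈ 21.68°, λ = atan2(p_y, p_x) ≈ 76.23°.

≈ 21.7°N, 76.2°E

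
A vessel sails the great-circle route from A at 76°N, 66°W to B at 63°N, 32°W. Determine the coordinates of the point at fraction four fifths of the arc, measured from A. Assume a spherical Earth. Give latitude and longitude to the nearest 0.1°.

Write both endpoints as unit vectors p₁, p₂ with components (cos φ cos λ, cos φ sin λ, sin φ).
The central angle between the endpoints is δ = arccos(p₁·p₂) ≈ 0.299 rad (17.1°).
Interpolate at f = 4/5 with slerp weights a = sin((1−f)δ)/sin δ ≈ 0.203, b = sin(fδ)/sin δ ≈ 0.804.
p = a·p₁ + b·p₂ ≈ (0.330, -0.238, 0.914); φ = arcsin(p_z) ≈ 66.00°, λ = atan2(p_y, p_x) ≈ -35.87°.

≈ 66.0°N, 35.9°W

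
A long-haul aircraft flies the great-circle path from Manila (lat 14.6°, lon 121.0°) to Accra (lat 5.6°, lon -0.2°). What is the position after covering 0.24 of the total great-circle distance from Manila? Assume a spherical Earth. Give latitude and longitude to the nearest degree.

≈ lat 20°, lon 92°

Convert each endpoint to a unit vector on the sphere (x = cos φ cos λ, y = cos φ sin λ, z = sin φ).
The central angle between the endpoints is δ = arccos(p₁·p₂) ≈ 2.065 rad (118.3°).
Interpolate at f = 0.24 with slerp weights a = sin((1−f)δ)/sin δ ≈ 1.136, b = sin(fδ)/sin δ ≈ 0.540.
p = a·p₁ + b·p₂ ≈ (-0.029, 0.940, 0.339); φ = arcsin(p_z) ≈ 19.82°, λ = atan2(p_y, p_x) ≈ 91.74°.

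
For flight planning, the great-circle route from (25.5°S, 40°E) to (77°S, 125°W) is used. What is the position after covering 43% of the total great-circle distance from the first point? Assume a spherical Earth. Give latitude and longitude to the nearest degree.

Convert each endpoint to a unit vector on the sphere (x = cos φ cos λ, y = cos φ sin λ, z = sin φ).
The central angle between the endpoints is δ = arccos(p₁·p₂) ≈ 1.346 rad (77.1°).
Interpolate at f = 0.43 with slerp weights a = sin((1−f)δ)/sin δ ≈ 0.712, b = sin(fδ)/sin δ ≈ 0.561.
p = a·p₁ + b·p₂ ≈ (0.420, 0.310, -0.853); φ = arcsin(p_z) ≈ -58.55°, λ = atan2(p_y, p_x) ≈ 36.41°.

≈ (59°S, 36°E)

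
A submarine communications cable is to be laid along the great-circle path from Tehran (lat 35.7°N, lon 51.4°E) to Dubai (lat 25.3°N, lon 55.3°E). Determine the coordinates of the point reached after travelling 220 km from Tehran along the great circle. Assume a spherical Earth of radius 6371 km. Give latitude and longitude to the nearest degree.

≈ lat 34°N, lon 52°E

The haversine formula gives a central angle δ ≈ 0.191 rad (10.9°) between the endpoints. The total great-circle distance is δ·R ≈ 0.191 × 6371 ≈ 1215 km, so the target fraction is f = 220/1215 ≈ 0.181.
Interpolate at f ≈ 0.181 with slerp weights a = sin((1−f)δ)/sin δ ≈ 0.821, b = sin(fδ)/sin δ ≈ 0.182.
p = a·p₁ + b·p₂ ≈ (0.509, 0.656, 0.557); φ = arcsin(p_z) ≈ 33.83°, λ = atan2(p_y, p_x) ≈ 52.17°.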